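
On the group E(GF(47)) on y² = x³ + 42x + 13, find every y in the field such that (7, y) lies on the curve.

x³ + 42x + 13 = 650 ≡ 39 (mod 47).
39 is a non-residue mod 47; no y exists.

none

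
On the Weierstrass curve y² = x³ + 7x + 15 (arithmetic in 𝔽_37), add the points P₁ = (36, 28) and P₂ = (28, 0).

(36, 28) + (28, 0). λ = (0 - 28)/(28 - 36) ≡ 9/29 mod 37. 29⁻¹ ≡ 23 (mod 37), so λ ≡ 22.
  x = λ² - 36 - 28 = 484 - 64 ≡ 13; y = λ·(36 - 13) - 28 ≡ 34. → (13, 34)

(13, 34)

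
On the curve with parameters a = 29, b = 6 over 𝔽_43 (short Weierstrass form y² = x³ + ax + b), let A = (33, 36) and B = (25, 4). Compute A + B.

(33, 36) + (25, 4). λ = (4 - 36)/(25 - 33) ≡ 11/35 mod 43. 35⁻¹ ≡ 16 (mod 43), so λ ≡ 4.
  x = λ² - 33 - 25 = 16 - 58 ≡ 1; y = λ·(33 - 1) - 36 ≡ 6. → (1, 6)

(1, 6)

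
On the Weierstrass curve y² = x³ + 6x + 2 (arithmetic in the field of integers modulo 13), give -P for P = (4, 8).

-(4, 8) = (4, -8 mod 13) = (4, 5).

(4, 5)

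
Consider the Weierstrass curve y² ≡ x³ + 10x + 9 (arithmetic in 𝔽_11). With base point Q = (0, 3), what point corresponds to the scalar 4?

Double-and-add on 4 = (100)₂. Start with Q = (0, 3) for the leading 1-bit.
double: tangent at (0, 3): λ = (3·0² + 10)/(2·3) ≡ 10/6. 6⁻¹ ≡ 2 (mod 11), so λ ≡ 10·2 ≡ 9.
  x = λ² - 0 - 0 = 81 - 0 ≡ 4; y = λ·(0 - 4) - 3 ≡ 5. → (4, 5)
double: tangent at (4, 5): λ = (3·4² + 10)/(2·5) ≡ 3/10. 10⁻¹ ≡ 10 (mod 11), so λ ≡ 3·10 ≡ 8.
  x = λ² - 4 - 4 = 64 - 8 ≡ 1; y = λ·(4 - 1) - 5 ≡ 8. → (1, 8)

(1, 8)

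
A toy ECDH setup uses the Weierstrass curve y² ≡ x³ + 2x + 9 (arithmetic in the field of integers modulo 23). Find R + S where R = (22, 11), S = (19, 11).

(5, 12)

(22, 11) + (19, 11). λ = (11 - 11)/(19 - 22) ≡ 0/20 mod 23. 20⁻¹ ≡ 15 (mod 23) since 20·15 = 300 ≡ 1, so λ ≡ 0.
  x = λ² - 22 - 19 = 0 - 41 ≡ 5; y = λ·(22 - 5) - 11 ≡ 12. → (5, 12)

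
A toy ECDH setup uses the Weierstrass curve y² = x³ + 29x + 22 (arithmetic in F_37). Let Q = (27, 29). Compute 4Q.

(27, 29)

Repeated addition: build up to 4Q.
2Q: tangent at (27, 29): λ = (3·27² + 29)/(2·29) ≡ 33/21. 21⁻¹ ≡ 30 (mod 37) since 21·30 = 630 ≡ 1, so λ ≡ 33·30 ≡ 28.
  x = λ² - 27 - 27 = 784 - 54 ≡ 27; y = λ·(27 - 27) - 29 ≡ 8. → (27, 8)
3Q: (27, 8) + (27, 29): same x and y₁ ≡ -y₂, so the sum is O.
4Q: O + (27, 29) = (27, 29) (identity).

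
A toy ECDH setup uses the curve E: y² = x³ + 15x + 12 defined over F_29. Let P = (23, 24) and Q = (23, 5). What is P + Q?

O

The two points share x = 23 and their y-coordinates satisfy 24 + 5 ≡ 0 (mod 29), so they are inverses. Their sum is O.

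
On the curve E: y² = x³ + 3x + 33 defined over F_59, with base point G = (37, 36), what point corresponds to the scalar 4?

(33, 16)

Repeated addition: build up to 4G.
2G: tangent at (37, 36): λ = (3·37² + 3)/(2·36) ≡ 39/13. 13⁻¹ ≡ 50 (mod 59), so λ ≡ 39·50 ≡ 3.
  x = λ² - 37 - 37 = 9 - 74 ≡ 53; y = λ·(37 - 53) - 36 ≡ 34. → (53, 34)
3G: (53, 34) + (37, 36). λ = (36 - 34)/(37 - 53) ≡ 2/43 mod 59. 43⁻¹ ≡ 11 (mod 59) since 43·11 = 473 ≡ 1, so λ ≡ 22.
  x = λ² - 53 - 37 = 484 - 90 ≡ 40; y = λ·(53 - 40) - 34 ≡ 16. → (40, 16)
4G: (40, 16) + (37, 36). λ = (36 - 16)/(37 - 40) ≡ 20/56 mod 59. 56⁻¹ ≡ 39 (mod 59), so λ ≡ 13.
  x = λ² - 40 - 37 = 169 - 77 ≡ 33; y = λ·(40 - 33) - 16 ≡ 16. → (33, 16)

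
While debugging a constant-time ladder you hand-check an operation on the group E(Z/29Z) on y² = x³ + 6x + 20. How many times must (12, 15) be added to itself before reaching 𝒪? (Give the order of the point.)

6

2P: tangent at (12, 15): λ = (3·12² + 6)/(2·15) ≡ 3/1. 1⁻¹ ≡ 1 (mod 29), so λ ≡ 3·1 ≡ 3.
  x = λ² - 12 - 12 = 9 - 24 ≡ 14; y = λ·(12 - 14) - 15 ≡ 8. → (14, 8)
3P: (14, 8) + (12, 15). λ = (15 - 8)/(12 - 14) ≡ 7/27 mod 29. 27⁻¹ ≡ 14 (mod 29) since 27·14 = 378 ≡ 1, so λ ≡ 11.
  x = λ² - 14 - 12 = 121 - 26 ≡ 8; y = λ·(14 - 8) - 8 ≡ 0. → (8, 0)
4P: (8, 0) + (12, 15). λ = (15 - 0)/(12 - 8) ≡ 15/4 mod 29. 4⁻¹ ≡ 22 (mod 29), so λ ≡ 11.
  x = λ² - 8 - 12 = 121 - 20 ≡ 14; y = λ·(8 - 14) - 0 ≡ 21. → (14, 21)
5P: (14, 21) + (12, 15). λ = (15 - 21)/(12 - 14) ≡ 23/27 mod 29. 27⁻¹ ≡ 14 (mod 29) since 27·14 = 378 ≡ 1, so λ ≡ 3.
  x = λ² - 14 - 12 = 9 - 26 ≡ 12; y = λ·(14 - 12) - 21 ≡ 14. → (12, 14)
6P: (12, 14) + (12, 15): same x and y₁ ≡ -y₂, so the sum is 𝒪.
6P = 𝒪, so the order is 6.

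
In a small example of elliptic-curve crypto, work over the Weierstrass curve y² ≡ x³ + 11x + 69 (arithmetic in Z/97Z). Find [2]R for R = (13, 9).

tangent at (13, 9): λ = (3·13² + 11)/(2·9) ≡ 33/18. 18⁻¹ ≡ 27 (mod 97), so λ ≡ 33·27 ≡ 18.
  x = λ² - 13 - 13 = 324 - 26 ≡ 7; y = λ·(13 - 7) - 9 ≡ 2. → (7, 2)

(7, 2)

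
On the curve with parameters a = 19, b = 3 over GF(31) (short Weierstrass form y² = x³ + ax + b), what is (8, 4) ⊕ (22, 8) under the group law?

(8, 4) + (22, 8). λ = (8 - 4)/(22 - 8) ≡ 4/14 mod 31. 14⁻¹ ≡ 20 (mod 31) since 14·20 = 280 ≡ 1, so λ ≡ 18.
  x = λ² - 8 - 22 = 324 - 30 ≡ 15; y = λ·(8 - 15) - 4 ≡ 25. → (15, 25)

(15, 25)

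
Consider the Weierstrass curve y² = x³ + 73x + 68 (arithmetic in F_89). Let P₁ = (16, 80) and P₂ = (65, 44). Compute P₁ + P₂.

(72, 12)

(16, 80) + (65, 44). λ = (44 - 80)/(65 - 16) ≡ 53/49 mod 89. 49⁻¹ ≡ 20 (mod 89), so λ ≡ 81.
  x = λ² - 16 - 65 = 6561 - 81 ≡ 72; y = λ·(16 - 72) - 80 ≡ 12. → (72, 12)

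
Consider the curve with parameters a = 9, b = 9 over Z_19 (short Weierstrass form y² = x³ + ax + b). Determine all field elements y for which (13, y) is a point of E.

x³ + 9x + 9 = 2323 ≡ 5 (mod 19).
Square roots of 5 mod 19: 9 and 10 (since 9² = 81 ≡ 5).

9, 10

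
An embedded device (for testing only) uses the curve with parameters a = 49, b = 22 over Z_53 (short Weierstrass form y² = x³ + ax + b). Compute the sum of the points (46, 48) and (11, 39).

(36, 0)

(46, 48) + (11, 39). λ = (39 - 48)/(11 - 46) ≡ 44/18 mod 53. 18⁻¹ ≡ 3 (mod 53) since 18·3 = 54 ≡ 1, so λ ≡ 26.
  x = λ² - 46 - 11 = 676 - 57 ≡ 36; y = λ·(46 - 36) - 48 ≡ 0. → (36, 0)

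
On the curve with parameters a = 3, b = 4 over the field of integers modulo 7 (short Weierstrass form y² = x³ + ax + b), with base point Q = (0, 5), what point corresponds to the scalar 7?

(1, 1)

Double-and-add on 7 = (111)₂. Start with Q = (0, 5) for the leading 1-bit.
double: tangent at (0, 5): λ = (3·0² + 3)/(2·5) ≡ 3/3. 3⁻¹ ≡ 5 (mod 7), so λ ≡ 3·5 ≡ 1.
  x = λ² - 0 - 0 = 1 - 0 ≡ 1; y = λ·(0 - 1) - 5 ≡ 1. → (1, 1)
add Q: (1, 1) + (0, 5). λ = (5 - 1)/(0 - 1) ≡ 4/6 mod 7. 6⁻¹ ≡ 6 (mod 7) since 6·6 = 36 ≡ 1, so λ ≡ 3.
  x = λ² - 1 - 0 = 9 - 1 ≡ 1; y = λ·(1 - 1) - 1 ≡ 6. → (1, 6)
double: tangent at (1, 6): λ = (3·1² + 3)/(2·6) ≡ 6/5. 5⁻¹ ≡ 3 (mod 7), so λ ≡ 6·3 ≡ 4.
  x = λ² - 1 - 1 = 16 - 2 ≡ 0; y = λ·(1 - 0) - 6 ≡ 5. → (0, 5)
add Q: tangent at (0, 5): λ = (3·0² + 3)/(2·5) ≡ 3/3. 3⁻¹ ≡ 5 (mod 7), so λ ≡ 3·5 ≡ 1.
  x = λ² - 0 - 0 = 1 - 0 ≡ 1; y = λ·(0 - 1) - 5 ≡ 1. → (1, 1)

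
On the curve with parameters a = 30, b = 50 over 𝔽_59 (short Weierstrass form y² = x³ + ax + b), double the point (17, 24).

tangent at (17, 24): λ = (3·17² + 30)/(2·24) ≡ 12/48. 48⁻¹ ≡ 16 (mod 59) since 48·16 = 768 ≡ 1, so λ ≡ 12·16 ≡ 15.
  x = λ² - 17 - 17 = 225 - 34 ≡ 14; y = λ·(17 - 14) - 24 ≡ 21. → (14, 21)

(14, 21)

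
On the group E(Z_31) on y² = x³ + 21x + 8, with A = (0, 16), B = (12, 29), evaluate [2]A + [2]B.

(18, 7)

First 2A:
Repeated addition: build up to 2A.
2A: tangent at (0, 16): λ = (3·0² + 21)/(2·16) ≡ 21/1. 1⁻¹ ≡ 1 (mod 31), so λ ≡ 21·1 ≡ 21.
  x = λ² - 0 - 0 = 441 - 0 ≡ 7; y = λ·(0 - 7) - 16 ≡ 23. → (7, 23)
2A = (7, 23).
Next 2B:
Repeated addition: build up to 2B.
2B: tangent at (12, 29): λ = (3·12² + 21)/(2·29) ≡ 19/27. 27⁻¹ ≡ 23 (mod 31) since 27·23 = 621 ≡ 1, so λ ≡ 19·23 ≡ 3.
  x = λ² - 12 - 12 = 9 - 24 ≡ 16; y = λ·(12 - 16) - 29 ≡ 21. → (16, 21)
2B = (16, 21).
Finally 2A + 2B:
(7, 23) + (16, 21). λ = (21 - 23)/(16 - 7) ≡ 29/9 mod 31. 9⁻¹ ≡ 7 (mod 31), so λ ≡ 17.
  x = λ² - 7 - 16 = 289 - 23 ≡ 18; y = λ·(7 - 18) - 23 ≡ 7. → (18, 7)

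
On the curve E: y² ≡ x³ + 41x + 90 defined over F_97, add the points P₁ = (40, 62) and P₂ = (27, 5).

(63, 61)

(40, 62) + (27, 5). λ = (5 - 62)/(27 - 40) ≡ 40/84 mod 97. 84⁻¹ ≡ 82 (mod 97), so λ ≡ 79.
  x = λ² - 40 - 27 = 6241 - 67 ≡ 63; y = λ·(40 - 63) - 62 ≡ 61. → (63, 61)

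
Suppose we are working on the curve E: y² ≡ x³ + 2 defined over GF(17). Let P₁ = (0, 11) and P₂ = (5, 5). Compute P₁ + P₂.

(8, 2)

(0, 11) + (5, 5). λ = (5 - 11)/(5 - 0) ≡ 11/5 mod 17. 5⁻¹ ≡ 7 (mod 17), so λ ≡ 9.
  x = λ² - 0 - 5 = 81 - 5 ≡ 8; y = λ·(0 - 8) - 11 ≡ 2. → (8, 2)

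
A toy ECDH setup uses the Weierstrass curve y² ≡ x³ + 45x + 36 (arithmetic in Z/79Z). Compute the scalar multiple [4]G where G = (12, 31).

Double-and-add on 4 = (100)₂. Start with G = (12, 31) for the leading 1-bit.
double: tangent at (12, 31): λ = (3·12² + 45)/(2·31) ≡ 3/62. 62⁻¹ ≡ 65 (mod 79), so λ ≡ 3·65 ≡ 37.
  x = λ² - 12 - 12 = 1369 - 24 ≡ 2; y = λ·(12 - 2) - 31 ≡ 23. → (2, 23)
double: tangent at (2, 23): λ = (3·2² + 45)/(2·23) ≡ 57/46. 46⁻¹ ≡ 67 (mod 79), so λ ≡ 57·67 ≡ 27.
  x = λ² - 2 - 2 = 729 - 4 ≡ 14; y = λ·(2 - 14) - 23 ≡ 48. → (14, 48)

(14, 48)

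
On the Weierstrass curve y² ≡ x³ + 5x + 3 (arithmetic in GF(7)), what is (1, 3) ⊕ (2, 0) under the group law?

(6, 5)

(1, 3) + (2, 0). λ = (0 - 3)/(2 - 1) ≡ 4/1 mod 7. 1⁻¹ ≡ 1 (mod 7) since 1·1 = 1 ≡ 1, so λ ≡ 4.
  x = λ² - 1 - 2 = 16 - 3 ≡ 6; y = λ·(1 - 6) - 3 ≡ 5. → (6, 5)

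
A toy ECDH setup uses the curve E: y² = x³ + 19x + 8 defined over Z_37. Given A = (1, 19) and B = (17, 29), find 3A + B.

(17, 29)

First 3A:
Repeated addition: build up to 3A.
2A: tangent at (1, 19): λ = (3·1² + 19)/(2·19) ≡ 22/1. 1⁻¹ ≡ 1 (mod 37) since 1·1 = 1 ≡ 1, so λ ≡ 22·1 ≡ 22.
  x = λ² - 1 - 1 = 484 - 2 ≡ 1; y = λ·(1 - 1) - 19 ≡ 18. → (1, 18)
3A: (1, 18) + (1, 19): same x and y₁ ≡ -y₂, so the sum is the point at infinity.
3A = the point at infinity.
Finally 3A + B:
the point at infinity + (17, 29) = (17, 29) (identity).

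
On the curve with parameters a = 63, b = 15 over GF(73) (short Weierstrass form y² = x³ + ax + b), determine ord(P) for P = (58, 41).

6

2P: tangent at (58, 41): λ = (3·58² + 63)/(2·41) ≡ 8/9. 9⁻¹ ≡ 65 (mod 73) since 9·65 = 585 ≡ 1, so λ ≡ 8·65 ≡ 9.
  x = λ² - 58 - 58 = 81 - 116 ≡ 38; y = λ·(58 - 38) - 41 ≡ 66. → (38, 66)
3P: (38, 66) + (58, 41). λ = (41 - 66)/(58 - 38) ≡ 48/20 mod 73. 20⁻¹ ≡ 11 (mod 73), so λ ≡ 17.
  x = λ² - 38 - 58 = 289 - 96 ≡ 47; y = λ·(38 - 47) - 66 ≡ 0. → (47, 0)
4P: (47, 0) + (58, 41). λ = (41 - 0)/(58 - 47) ≡ 41/11 mod 73. 11⁻¹ ≡ 20 (mod 73), so λ ≡ 17.
  x = λ² - 47 - 58 = 289 - 105 ≡ 38; y = λ·(47 - 38) - 0 ≡ 7. → (38, 7)
5P: (38, 7) + (58, 41). λ = (41 - 7)/(58 - 38) ≡ 34/20 mod 73. 20⁻¹ ≡ 11 (mod 73), so λ ≡ 9.
  x = λ² - 38 - 58 = 81 - 96 ≡ 58; y = λ·(38 - 58) - 7 ≡ 32. → (58, 32)
6P: (58, 32) + (58, 41): same x and y₁ ≡ -y₂, so the sum is O.
6P = O, so the order is 6.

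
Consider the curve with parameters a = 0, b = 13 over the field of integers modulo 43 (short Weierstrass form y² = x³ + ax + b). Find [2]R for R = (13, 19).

(34, 12)

tangent at (13, 19): λ = (3·13² + 0)/(2·19) ≡ 34/38. 38⁻¹ ≡ 17 (mod 43) since 38·17 = 646 ≡ 1, so λ ≡ 34·17 ≡ 19.
  x = λ² - 13 - 13 = 361 - 26 ≡ 34; y = λ·(13 - 34) - 19 ≡ 12. → (34, 12)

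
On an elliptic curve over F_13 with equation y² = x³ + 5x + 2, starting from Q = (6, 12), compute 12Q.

Double-and-add on 12 = (1100)₂. Start with Q = (6, 12) for the leading 1-bit.
double: tangent at (6, 12): λ = (3·6² + 5)/(2·12) ≡ 9/11. 11⁻¹ ≡ 6 (mod 13) since 11·6 = 66 ≡ 1, so λ ≡ 9·6 ≡ 2.
  x = λ² - 6 - 6 = 4 - 12 ≡ 5; y = λ·(6 - 5) - 12 ≡ 3. → (5, 3)
add Q: (5, 3) + (6, 12). λ = (12 - 3)/(6 - 5) ≡ 9/1 mod 13. 1⁻¹ ≡ 1 (mod 13) since 1·1 = 1 ≡ 1, so λ ≡ 9.
  x = λ² - 5 - 6 = 81 - 11 ≡ 5; y = λ·(5 - 5) - 3 ≡ 10. → (5, 10)
double: tangent at (5, 10): λ = (3·5² + 5)/(2·10) ≡ 2/7. 7⁻¹ ≡ 2 (mod 13), so λ ≡ 2·2 ≡ 4.
  x = λ² - 5 - 5 = 16 - 10 ≡ 6; y = λ·(5 - 6) - 10 ≡ 12. → (6, 12)
double: tangent at (6, 12): λ = (3·6² + 5)/(2·12) ≡ 9/11. 11⁻¹ ≡ 6 (mod 13), so λ ≡ 9·6 ≡ 2.
  x = λ² - 6 - 6 = 4 - 12 ≡ 5; y = λ·(6 - 5) - 12 ≡ 3. → (5, 3)

(5, 3)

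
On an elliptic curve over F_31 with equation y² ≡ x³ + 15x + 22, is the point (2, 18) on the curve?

y² = 18² ≡ 14; x³ + 15x + 22 = 60 ≡ 29 (mod 31). 14 ≠ 29.

no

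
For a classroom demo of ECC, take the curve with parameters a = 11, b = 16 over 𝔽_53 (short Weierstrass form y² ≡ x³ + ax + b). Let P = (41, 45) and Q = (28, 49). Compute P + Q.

(28, 4)

(41, 45) + (28, 49). λ = (49 - 45)/(28 - 41) ≡ 4/40 mod 53. 40⁻¹ ≡ 4 (mod 53) since 40·4 = 160 ≡ 1, so λ ≡ 16.
  x = λ² - 41 - 28 = 256 - 69 ≡ 28; y = λ·(41 - 28) - 45 ≡ 4. → (28, 4)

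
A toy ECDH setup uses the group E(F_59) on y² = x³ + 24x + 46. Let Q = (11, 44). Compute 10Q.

Repeated addition: build up to 10Q.
2Q: tangent at (11, 44): λ = (3·11² + 24)/(2·44) ≡ 33/29. 29⁻¹ ≡ 57 (mod 59), so λ ≡ 33·57 ≡ 52.
  x = λ² - 11 - 11 = 2704 - 22 ≡ 27; y = λ·(11 - 27) - 44 ≡ 9. → (27, 9)
3Q: (27, 9) + (11, 44). λ = (44 - 9)/(11 - 27) ≡ 35/43 mod 59. 43⁻¹ ≡ 11 (mod 59), so λ ≡ 31.
  x = λ² - 27 - 11 = 961 - 38 ≡ 38; y = λ·(27 - 38) - 9 ≡ 4. → (38, 4)
4Q: (38, 4) + (11, 44). λ = (44 - 4)/(11 - 38) ≡ 40/32 mod 59. 32⁻¹ ≡ 24 (mod 59), so λ ≡ 16.
  x = λ² - 38 - 11 = 256 - 49 ≡ 30; y = λ·(38 - 30) - 4 ≡ 6. → (30, 6)
5Q: (30, 6) + (11, 44). λ = (44 - 6)/(11 - 30) ≡ 38/40 mod 59. 40⁻¹ ≡ 31 (mod 59), so λ ≡ 57.
  x = λ² - 30 - 11 = 3249 - 41 ≡ 22; y = λ·(30 - 22) - 6 ≡ 37. → (22, 37)
6Q: (22, 37) + (11, 44). λ = (44 - 37)/(11 - 22) ≡ 7/48 mod 59. 48⁻¹ ≡ 16 (mod 59) since 48·16 = 768 ≡ 1, so λ ≡ 53.
  x = λ² - 22 - 11 = 2809 - 33 ≡ 3; y = λ·(22 - 3) - 37 ≡ 26. → (3, 26)
7Q: (3, 26) + (11, 44). λ = (44 - 26)/(11 - 3) ≡ 18/8 mod 59. 8⁻¹ ≡ 37 (mod 59) since 8·37 = 296 ≡ 1, so λ ≡ 17.
  x = λ² - 3 - 11 = 289 - 14 ≡ 39; y = λ·(3 - 39) - 26 ≡ 11. → (39, 11)
8Q: (39, 11) + (11, 44). λ = (44 - 11)/(11 - 39) ≡ 33/31 mod 59. 31⁻¹ ≡ 40 (mod 59), so λ ≡ 22.
  x = λ² - 39 - 11 = 484 - 50 ≡ 21; y = λ·(39 - 21) - 11 ≡ 31. → (21, 31)
9Q: (21, 31) + (11, 44). λ = (44 - 31)/(11 - 21) ≡ 13/49 mod 59. 49⁻¹ ≡ 53 (mod 59), so λ ≡ 40.
  x = λ² - 21 - 11 = 1600 - 32 ≡ 34; y = λ·(21 - 34) - 31 ≡ 39. → (34, 39)
10Q: (34, 39) + (11, 44). λ = (44 - 39)/(11 - 34) ≡ 5/36 mod 59. 36⁻¹ ≡ 41 (mod 59), so λ ≡ 28.
  x = λ² - 34 - 11 = 784 - 45 ≡ 31; y = λ·(34 - 31) - 39 ≡ 45. → (31, 45)

(31, 45)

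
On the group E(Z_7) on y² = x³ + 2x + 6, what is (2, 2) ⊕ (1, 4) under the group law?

(1, 3)

(2, 2) + (1, 4). λ = (4 - 2)/(1 - 2) ≡ 2/6 mod 7. 6⁻¹ ≡ 6 (mod 7), so λ ≡ 5.
  x = λ² - 2 - 1 = 25 - 3 ≡ 1; y = λ·(2 - 1) - 2 ≡ 3. → (1, 3)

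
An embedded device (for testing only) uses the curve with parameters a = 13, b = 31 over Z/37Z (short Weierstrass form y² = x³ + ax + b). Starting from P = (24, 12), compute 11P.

Double-and-add on 11 = (1011)₂. Start with P = (24, 12) for the leading 1-bit.
double: tangent at (24, 12): λ = (3·24² + 13)/(2·12) ≡ 2/24. 24⁻¹ ≡ 17 (mod 37) since 24·17 = 408 ≡ 1, so λ ≡ 2·17 ≡ 34.
  x = λ² - 24 - 24 = 1156 - 48 ≡ 35; y = λ·(24 - 35) - 12 ≡ 21. → (35, 21)
double: tangent at (35, 21): λ = (3·35² + 13)/(2·21) ≡ 25/5. 5⁻¹ ≡ 15 (mod 37) since 5·15 = 75 ≡ 1, so λ ≡ 25·15 ≡ 5.
  x = λ² - 35 - 35 = 25 - 70 ≡ 29; y = λ·(35 - 29) - 21 ≡ 9. → (29, 9)
add P: (29, 9) + (24, 12). λ = (12 - 9)/(24 - 29) ≡ 3/32 mod 37. 32⁻¹ ≡ 22 (mod 37), so λ ≡ 29.
  x = λ² - 29 - 24 = 841 - 53 ≡ 11; y = λ·(29 - 11) - 9 ≡ 32. → (11, 32)
double: tangent at (11, 32): λ = (3·11² + 13)/(2·32) ≡ 6/27. 27⁻¹ ≡ 11 (mod 37) since 27·11 = 297 ≡ 1, so λ ≡ 6·11 ≡ 29.
  x = λ² - 11 - 11 = 841 - 22 ≡ 5; y = λ·(11 - 5) - 32 ≡ 31. → (5, 31)
add P: (5, 31) + (24, 12). λ = (12 - 31)/(24 - 5) ≡ 18/19 mod 37. 19⁻¹ ≡ 2 (mod 37) since 19·2 = 38 ≡ 1, so λ ≡ 36.
  x = λ² - 5 - 24 = 1296 - 29 ≡ 9; y = λ·(5 - 9) - 31 ≡ 10. → (9, 10)

(9, 10)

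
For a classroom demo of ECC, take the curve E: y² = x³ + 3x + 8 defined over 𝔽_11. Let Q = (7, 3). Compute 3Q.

Repeated addition: build up to 3Q.
2Q: tangent at (7, 3): λ = (3·7² + 3)/(2·3) ≡ 7/6. 6⁻¹ ≡ 2 (mod 11), so λ ≡ 7·2 ≡ 3.
  x = λ² - 7 - 7 = 9 - 14 ≡ 6; y = λ·(7 - 6) - 3 ≡ 0. → (6, 0)
3Q: (6, 0) + (7, 3). λ = (3 - 0)/(7 - 6) ≡ 3/1 mod 11. 1⁻¹ ≡ 1 (mod 11), so λ ≡ 3.
  x = λ² - 6 - 7 = 9 - 13 ≡ 7; y = λ·(6 - 7) - 0 ≡ 8. → (7, 8)

(7, 8)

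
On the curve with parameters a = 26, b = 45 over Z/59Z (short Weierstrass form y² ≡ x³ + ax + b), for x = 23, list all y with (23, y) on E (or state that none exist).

19, 40

x³ + 26x + 45 = 12810 ≡ 7 (mod 59).
Square roots of 7 mod 59: 19 and 40 (since 19² = 361 ≡ 7).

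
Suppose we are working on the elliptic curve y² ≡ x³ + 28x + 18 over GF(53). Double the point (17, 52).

(28, 21)

tangent at (17, 52): λ = (3·17² + 28)/(2·52) ≡ 47/51. 51⁻¹ ≡ 26 (mod 53) since 51·26 = 1326 ≡ 1, so λ ≡ 47·26 ≡ 3.
  x = λ² - 17 - 17 = 9 - 34 ≡ 28; y = λ·(17 - 28) - 52 ≡ 21. → (28, 21)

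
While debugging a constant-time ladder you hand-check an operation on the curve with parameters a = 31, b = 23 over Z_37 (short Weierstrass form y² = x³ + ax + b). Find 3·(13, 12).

(5, 9)

Write G = (13, 12).
Repeated addition: build up to 3G.
2G: tangent at (13, 12): λ = (3·13² + 31)/(2·12) ≡ 20/24. 24⁻¹ ≡ 17 (mod 37), so λ ≡ 20·17 ≡ 7.
  x = λ² - 13 - 13 = 49 - 26 ≡ 23; y = λ·(13 - 23) - 12 ≡ 29. → (23, 29)
3G: (23, 29) + (13, 12). λ = (12 - 29)/(13 - 23) ≡ 20/27 mod 37. 27⁻¹ ≡ 11 (mod 37), so λ ≡ 35.
  x = λ² - 23 - 13 = 1225 - 36 ≡ 5; y = λ·(23 - 5) - 29 ≡ 9. → (5, 9)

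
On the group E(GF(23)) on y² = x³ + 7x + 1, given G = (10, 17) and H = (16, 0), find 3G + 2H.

(15, 10)

First 3G:
Repeated addition: build up to 3G.
2G: tangent at (10, 17): λ = (3·10² + 7)/(2·17) ≡ 8/11. 11⁻¹ ≡ 21 (mod 23), so λ ≡ 8·21 ≡ 7.
  x = λ² - 10 - 10 = 49 - 20 ≡ 6; y = λ·(10 - 6) - 17 ≡ 11. → (6, 11)
3G: (6, 11) + (10, 17). λ = (17 - 11)/(10 - 6) ≡ 6/4 mod 23. 4⁻¹ ≡ 6 (mod 23), so λ ≡ 13.
  x = λ² - 6 - 10 = 169 - 16 ≡ 15; y = λ·(6 - 15) - 11 ≡ 10. → (15, 10)
3G = (15, 10).
Next 2H:
Repeated addition: build up to 2H.
2H: (16, 0) + (16, 0): same x and y₁ ≡ -y₂, so the sum is ∞.
2H = ∞.
Finally 3G + 2H:
(15, 10) + ∞ = (15, 10) (identity).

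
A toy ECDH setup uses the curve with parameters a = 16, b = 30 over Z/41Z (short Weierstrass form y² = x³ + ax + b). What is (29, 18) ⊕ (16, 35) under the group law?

(21, 22)

(29, 18) + (16, 35). λ = (35 - 18)/(16 - 29) ≡ 17/28 mod 41. 28⁻¹ ≡ 22 (mod 41), so λ ≡ 5.
  x = λ² - 29 - 16 = 25 - 45 ≡ 21; y = λ·(29 - 21) - 18 ≡ 22. → (21, 22)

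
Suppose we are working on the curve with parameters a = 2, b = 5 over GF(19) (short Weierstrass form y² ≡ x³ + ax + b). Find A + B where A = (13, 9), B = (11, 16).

(13, 9) + (11, 16). λ = (16 - 9)/(11 - 13) ≡ 7/17 mod 19. 17⁻¹ ≡ 9 (mod 19) since 17·9 = 153 ≡ 1, so λ ≡ 6.
  x = λ² - 13 - 11 = 36 - 24 ≡ 12; y = λ·(13 - 12) - 9 ≡ 16. → (12, 16)

(12, 16)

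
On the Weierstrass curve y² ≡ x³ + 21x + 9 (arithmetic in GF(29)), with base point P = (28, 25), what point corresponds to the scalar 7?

(8, 14)

Double-and-add on 7 = (111)₂. Start with P = (28, 25) for the leading 1-bit.
double: tangent at (28, 25): λ = (3·28² + 21)/(2·25) ≡ 24/21. 21⁻¹ ≡ 18 (mod 29), so λ ≡ 24·18 ≡ 26.
  x = λ² - 28 - 28 = 676 - 56 ≡ 11; y = λ·(28 - 11) - 25 ≡ 11. → (11, 11)
add P: (11, 11) + (28, 25). λ = (25 - 11)/(28 - 11) ≡ 14/17 mod 29. 17⁻¹ ≡ 12 (mod 29) since 17·12 = 204 ≡ 1, so λ ≡ 23.
  x = λ² - 11 - 28 = 529 - 39 ≡ 26; y = λ·(11 - 26) - 11 ≡ 21. → (26, 21)
double: tangent at (26, 21): λ = (3·26² + 21)/(2·21) ≡ 19/13. 13⁻¹ ≡ 9 (mod 29), so λ ≡ 19·9 ≡ 26.
  x = λ² - 26 - 26 = 676 - 52 ≡ 15; y = λ·(26 - 15) - 21 ≡ 4. → (15, 4)
add P: (15, 4) + (28, 25). λ = (25 - 4)/(28 - 15) ≡ 21/13 mod 29. 13⁻¹ ≡ 9 (mod 29) since 13·9 = 117 ≡ 1, so λ ≡ 15.
  x = λ² - 15 - 28 = 225 - 43 ≡ 8; y = λ·(15 - 8) - 4 ≡ 14. → (8, 14)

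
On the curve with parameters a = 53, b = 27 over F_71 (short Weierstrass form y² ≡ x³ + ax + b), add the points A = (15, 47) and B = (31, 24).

(34, 38)

(15, 47) + (31, 24). λ = (24 - 47)/(31 - 15) ≡ 48/16 mod 71. 16⁻¹ ≡ 40 (mod 71), so λ ≡ 3.
  x = λ² - 15 - 31 = 9 - 46 ≡ 34; y = λ·(15 - 34) - 47 ≡ 38. → (34, 38)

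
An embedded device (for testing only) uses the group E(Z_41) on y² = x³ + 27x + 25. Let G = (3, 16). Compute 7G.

(13, 21)

Double-and-add on 7 = (111)₂. Start with G = (3, 16) for the leading 1-bit.
double: tangent at (3, 16): λ = (3·3² + 27)/(2·16) ≡ 13/32. 32⁻¹ ≡ 9 (mod 41), so λ ≡ 13·9 ≡ 35.
  x = λ² - 3 - 3 = 1225 - 6 ≡ 30; y = λ·(3 - 30) - 16 ≡ 23. → (30, 23)
add G: (30, 23) + (3, 16). λ = (16 - 23)/(3 - 30) ≡ 34/14 mod 41. 14⁻¹ ≡ 3 (mod 41), so λ ≡ 20.
  x = λ² - 30 - 3 = 400 - 33 ≡ 39; y = λ·(30 - 39) - 23 ≡ 2. → (39, 2)
double: tangent at (39, 2): λ = (3·39² + 27)/(2·2) ≡ 39/4. 4⁻¹ ≡ 31 (mod 41) since 4·31 = 124 ≡ 1, so λ ≡ 39·31 ≡ 20.
  x = λ² - 39 - 39 = 400 - 78 ≡ 35; y = λ·(39 - 35) - 2 ≡ 37. → (35, 37)
add G: (35, 37) + (3, 16). λ = (16 - 37)/(3 - 35) ≡ 20/9 mod 41. 9⁻¹ ≡ 32 (mod 41), so λ ≡ 25.
  x = λ² - 35 - 3 = 625 - 38 ≡ 13; y = λ·(35 - 13) - 37 ≡ 21. → (13, 21)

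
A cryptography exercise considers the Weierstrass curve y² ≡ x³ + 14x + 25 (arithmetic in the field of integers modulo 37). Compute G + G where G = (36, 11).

(12, 21)

tangent at (36, 11): λ = (3·36² + 14)/(2·11) ≡ 17/22. 22⁻¹ ≡ 32 (mod 37) since 22·32 = 704 ≡ 1, so λ ≡ 17·32 ≡ 26.
  x = λ² - 36 - 36 = 676 - 72 ≡ 12; y = λ·(36 - 12) - 11 ≡ 21. → (12, 21)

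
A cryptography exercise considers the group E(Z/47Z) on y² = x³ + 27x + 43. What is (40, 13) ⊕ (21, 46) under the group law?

(40, 13) + (21, 46). λ = (46 - 13)/(21 - 40) ≡ 33/28 mod 47. 28⁻¹ ≡ 42 (mod 47), so λ ≡ 23.
  x = λ² - 40 - 21 = 529 - 61 ≡ 45; y = λ·(40 - 45) - 13 ≡ 13. → (45, 13)

(45, 13)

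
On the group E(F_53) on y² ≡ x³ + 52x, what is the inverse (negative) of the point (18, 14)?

-(18, 14) = (18, -14 mod 53) = (18, 39).

(18, 39)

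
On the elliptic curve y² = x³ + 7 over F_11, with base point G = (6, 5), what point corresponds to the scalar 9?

(5, 0)

Repeated addition: build up to 9G.
2G: tangent at (6, 5): λ = (3·6² + 0)/(2·5) ≡ 9/10. 10⁻¹ ≡ 10 (mod 11), so λ ≡ 9·10 ≡ 2.
  x = λ² - 6 - 6 = 4 - 12 ≡ 3; y = λ·(6 - 3) - 5 ≡ 1. → (3, 1)
3G: (3, 1) + (6, 5). λ = (5 - 1)/(6 - 3) ≡ 4/3 mod 11. 3⁻¹ ≡ 4 (mod 11), so λ ≡ 5.
  x = λ² - 3 - 6 = 25 - 9 ≡ 5; y = λ·(3 - 5) - 1 ≡ 0. → (5, 0)
4G: (5, 0) + (6, 5). λ = (5 - 0)/(6 - 5) ≡ 5/1 mod 11. 1⁻¹ ≡ 1 (mod 11) since 1·1 = 1 ≡ 1, so λ ≡ 5.
  x = λ² - 5 - 6 = 25 - 11 ≡ 3; y = λ·(5 - 3) - 0 ≡ 10. → (3, 10)
5G: (3, 10) + (6, 5). λ = (5 - 10)/(6 - 3) ≡ 6/3 mod 11. 3⁻¹ ≡ 4 (mod 11), so λ ≡ 2.
  x = λ² - 3 - 6 = 4 - 9 ≡ 6; y = λ·(3 - 6) - 10 ≡ 6. → (6, 6)
6G: (6, 6) + (6, 5): same x and y₁ ≡ -y₂, so the sum is O.
7G: O + (6, 5) = (6, 5) (identity).
8G: tangent at (6, 5): λ = (3·6² + 0)/(2·5) ≡ 9/10. 10⁻¹ ≡ 10 (mod 11) since 10·10 = 100 ≡ 1, so λ ≡ 9·10 ≡ 2.
  x = λ² - 6 - 6 = 4 - 12 ≡ 3; y = λ·(6 - 3) - 5 ≡ 1. → (3, 1)
9G: (3, 1) + (6, 5). λ = (5 - 1)/(6 - 3) ≡ 4/3 mod 11. 3⁻¹ ≡ 4 (mod 11) since 3·4 = 12 ≡ 1, so λ ≡ 5.
  x = λ² - 3 - 6 = 25 - 9 ≡ 5; y = λ·(3 - 5) - 1 ≡ 0. → (5, 0)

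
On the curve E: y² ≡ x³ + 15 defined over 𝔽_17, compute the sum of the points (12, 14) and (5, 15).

(8, 0)

(12, 14) + (5, 15). λ = (15 - 14)/(5 - 12) ≡ 1/10 mod 17. 10⁻¹ ≡ 12 (mod 17), so λ ≡ 12.
  x = λ² - 12 - 5 = 144 - 17 ≡ 8; y = λ·(12 - 8) - 14 ≡ 0. → (8, 0)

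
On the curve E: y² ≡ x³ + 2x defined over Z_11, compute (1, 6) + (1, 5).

O

The two points share x = 1 and their y-coordinates satisfy 6 + 5 ≡ 0 (mod 11), so they are inverses. Their sum is ∞.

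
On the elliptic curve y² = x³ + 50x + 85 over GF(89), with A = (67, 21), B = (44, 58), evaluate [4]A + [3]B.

(58, 61)

First 4A:
Repeated addition: build up to 4A.
2A: tangent at (67, 21): λ = (3·67² + 50)/(2·21) ≡ 78/42. 42⁻¹ ≡ 53 (mod 89), so λ ≡ 78·53 ≡ 40.
  x = λ² - 67 - 67 = 1600 - 134 ≡ 42; y = λ·(67 - 42) - 21 ≡ 0. → (42, 0)
3A: (42, 0) + (67, 21). λ = (21 - 0)/(67 - 42) ≡ 21/25 mod 89. 25⁻¹ ≡ 57 (mod 89), so λ ≡ 40.
  x = λ² - 42 - 67 = 1600 - 109 ≡ 67; y = λ·(42 - 67) - 0 ≡ 68. → (67, 68)
4A: (67, 68) + (67, 21): same x and y₁ ≡ -y₂, so the sum is ∞.
4A = ∞.
Next 3B:
Repeated addition: build up to 3B.
2B: tangent at (44, 58): λ = (3·44² + 50)/(2·58) ≡ 73/27. 27⁻¹ ≡ 33 (mod 89) since 27·33 = 891 ≡ 1, so λ ≡ 73·33 ≡ 6.
  x = λ² - 44 - 44 = 36 - 88 ≡ 37; y = λ·(44 - 37) - 58 ≡ 73. → (37, 73)
3B: (37, 73) + (44, 58). λ = (58 - 73)/(44 - 37) ≡ 74/7 mod 89. 7⁻¹ ≡ 51 (mod 89) since 7·51 = 357 ≡ 1, so λ ≡ 36.
  x = λ² - 37 - 44 = 1296 - 81 ≡ 58; y = λ·(37 - 58) - 73 ≡ 61. → (58, 61)
3B = (58, 61).
Finally 4A + 3B:
∞ + (58, 61) = (58, 61) (identity).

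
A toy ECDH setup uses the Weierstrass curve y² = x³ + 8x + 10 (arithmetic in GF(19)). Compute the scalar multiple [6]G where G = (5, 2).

Double-and-add on 6 = (110)₂. Start with G = (5, 2) for the leading 1-bit.
double: tangent at (5, 2): λ = (3·5² + 8)/(2·2) ≡ 7/4. 4⁻¹ ≡ 5 (mod 19), so λ ≡ 7·5 ≡ 16.
  x = λ² - 5 - 5 = 256 - 10 ≡ 18; y = λ·(5 - 18) - 2 ≡ 18. → (18, 18)
add G: (18, 18) + (5, 2). λ = (2 - 18)/(5 - 18) ≡ 3/6 mod 19. 6⁻¹ ≡ 16 (mod 19) since 6·16 = 96 ≡ 1, so λ ≡ 10.
  x = λ² - 18 - 5 = 100 - 23 ≡ 1; y = λ·(18 - 1) - 18 ≡ 0. → (1, 0)
double: (1, 0) + (1, 0): same x and y₁ ≡ -y₂, so the sum is ∞.

O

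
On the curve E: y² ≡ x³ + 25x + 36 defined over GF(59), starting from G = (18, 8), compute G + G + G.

Repeated addition: build up to 3G.
2G: tangent at (18, 8): λ = (3·18² + 25)/(2·8) ≡ 53/16. 16⁻¹ ≡ 48 (mod 59), so λ ≡ 53·48 ≡ 7.
  x = λ² - 18 - 18 = 49 - 36 ≡ 13; y = λ·(18 - 13) - 8 ≡ 27. → (13, 27)
3G: (13, 27) + (18, 8). λ = (8 - 27)/(18 - 13) ≡ 40/5 mod 59. 5⁻¹ ≡ 12 (mod 59) since 5·12 = 60 ≡ 1, so λ ≡ 8.
  x = λ² - 13 - 18 = 64 - 31 ≡ 33; y = λ·(13 - 33) - 27 ≡ 49. → (33, 49)

(33, 49)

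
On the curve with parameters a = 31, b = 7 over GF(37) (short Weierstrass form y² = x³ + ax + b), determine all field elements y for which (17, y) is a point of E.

none

x³ + 31x + 7 = 5447 ≡ 8 (mod 37).
8 is a non-residue mod 37; no y exists.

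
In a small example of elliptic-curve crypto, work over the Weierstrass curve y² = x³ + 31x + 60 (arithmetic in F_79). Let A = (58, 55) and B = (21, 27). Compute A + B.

(18, 50)

(58, 55) + (21, 27). λ = (27 - 55)/(21 - 58) ≡ 51/42 mod 79. 42⁻¹ ≡ 32 (mod 79) since 42·32 = 1344 ≡ 1, so λ ≡ 52.
  x = λ² - 58 - 21 = 2704 - 79 ≡ 18; y = λ·(58 - 18) - 55 ≡ 50. → (18, 50)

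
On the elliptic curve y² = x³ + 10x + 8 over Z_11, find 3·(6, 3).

Write P = (6, 3).
Repeated addition: build up to 3P.
2P: tangent at (6, 3): λ = (3·6² + 10)/(2·3) ≡ 8/6. 6⁻¹ ≡ 2 (mod 11), so λ ≡ 8·2 ≡ 5.
  x = λ² - 6 - 6 = 25 - 12 ≡ 2; y = λ·(6 - 2) - 3 ≡ 6. → (2, 6)
3P: (2, 6) + (6, 3). λ = (3 - 6)/(6 - 2) ≡ 8/4 mod 11. 4⁻¹ ≡ 3 (mod 11), so λ ≡ 2.
  x = λ² - 2 - 6 = 4 - 8 ≡ 7; y = λ·(2 - 7) - 6 ≡ 6. → (7, 6)

(7, 6)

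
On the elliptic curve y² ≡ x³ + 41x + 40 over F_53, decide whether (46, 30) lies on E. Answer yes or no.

no

y² = 30² ≡ 52; x³ + 41x + 40 = 99262 ≡ 46 (mod 53). 52 ≠ 46.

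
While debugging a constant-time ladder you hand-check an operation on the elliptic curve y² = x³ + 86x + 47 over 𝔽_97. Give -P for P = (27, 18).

-(27, 18) = (27, -18 mod 97) = (27, 79).

(27, 79)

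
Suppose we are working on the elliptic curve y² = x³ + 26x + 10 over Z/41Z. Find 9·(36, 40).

(34, 10)

Write G = (36, 40).
Repeated addition: build up to 9G.
2G: tangent at (36, 40): λ = (3·36² + 26)/(2·40) ≡ 19/39. 39⁻¹ ≡ 20 (mod 41) since 39·20 = 780 ≡ 1, so λ ≡ 19·20 ≡ 11.
  x = λ² - 36 - 36 = 121 - 72 ≡ 8; y = λ·(36 - 8) - 40 ≡ 22. → (8, 22)
3G: (8, 22) + (36, 40). λ = (40 - 22)/(36 - 8) ≡ 18/28 mod 41. 28⁻¹ ≡ 22 (mod 41), so λ ≡ 27.
  x = λ² - 8 - 36 = 729 - 44 ≡ 29; y = λ·(8 - 29) - 22 ≡ 26. → (29, 26)
4G: (29, 26) + (36, 40). λ = (40 - 26)/(36 - 29) ≡ 14/7 mod 41. 7⁻¹ ≡ 6 (mod 41) since 7·6 = 42 ≡ 1, so λ ≡ 2.
  x = λ² - 29 - 36 = 4 - 65 ≡ 21; y = λ·(29 - 21) - 26 ≡ 31. → (21, 31)
5G: (21, 31) + (36, 40). λ = (40 - 31)/(36 - 21) ≡ 9/15 mod 41. 15⁻¹ ≡ 11 (mod 41) since 15·11 = 165 ≡ 1, so λ ≡ 17.
  x = λ² - 21 - 36 = 289 - 57 ≡ 27; y = λ·(21 - 27) - 31 ≡ 31. → (27, 31)
6G: (27, 31) + (36, 40). λ = (40 - 31)/(36 - 27) ≡ 9/9 mod 41. 9⁻¹ ≡ 32 (mod 41) since 9·32 = 288 ≡ 1, so λ ≡ 1.
  x = λ² - 27 - 36 = 1 - 63 ≡ 20; y = λ·(27 - 20) - 31 ≡ 17. → (20, 17)
7G: (20, 17) + (36, 40). λ = (40 - 17)/(36 - 20) ≡ 23/16 mod 41. 16⁻¹ ≡ 18 (mod 41), so λ ≡ 4.
  x = λ² - 20 - 36 = 16 - 56 ≡ 1; y = λ·(20 - 1) - 17 ≡ 18. → (1, 18)
8G: (1, 18) + (36, 40). λ = (40 - 18)/(36 - 1) ≡ 22/35 mod 41. 35⁻¹ ≡ 34 (mod 41) since 35·34 = 1190 ≡ 1, so λ ≡ 10.
  x = λ² - 1 - 36 = 100 - 37 ≡ 22; y = λ·(1 - 22) - 18 ≡ 18. → (22, 18)
9G: (22, 18) + (36, 40). λ = (40 - 18)/(36 - 22) ≡ 22/14 mod 41. 14⁻¹ ≡ 3 (mod 41) since 14·3 = 42 ≡ 1, so λ ≡ 25.
  x = λ² - 22 - 36 = 625 - 58 ≡ 34; y = λ·(22 - 34) - 18 ≡ 10. → (34, 10)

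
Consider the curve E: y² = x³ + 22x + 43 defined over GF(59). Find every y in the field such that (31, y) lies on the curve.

x³ + 22x + 43 = 30516 ≡ 13 (mod 59).
13 is a non-residue mod 59; no y exists.

none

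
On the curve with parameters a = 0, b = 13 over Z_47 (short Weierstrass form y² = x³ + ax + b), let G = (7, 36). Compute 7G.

Repeated addition: build up to 7G.
2G: tangent at (7, 36): λ = (3·7² + 0)/(2·36) ≡ 6/25. 25⁻¹ ≡ 32 (mod 47), so λ ≡ 6·32 ≡ 4.
  x = λ² - 7 - 7 = 16 - 14 ≡ 2; y = λ·(7 - 2) - 36 ≡ 31. → (2, 31)
3G: (2, 31) + (7, 36). λ = (36 - 31)/(7 - 2) ≡ 5/5 mod 47. 5⁻¹ ≡ 19 (mod 47), so λ ≡ 1.
  x = λ² - 2 - 7 = 1 - 9 ≡ 39; y = λ·(2 - 39) - 31 ≡ 26. → (39, 26)
4G: (39, 26) + (7, 36). λ = (36 - 26)/(7 - 39) ≡ 10/15 mod 47. 15⁻¹ ≡ 22 (mod 47), so λ ≡ 32.
  x = λ² - 39 - 7 = 1024 - 46 ≡ 38; y = λ·(39 - 38) - 26 ≡ 6. → (38, 6)
5G: (38, 6) + (7, 36). λ = (36 - 6)/(7 - 38) ≡ 30/16 mod 47. 16⁻¹ ≡ 3 (mod 47) since 16·3 = 48 ≡ 1, so λ ≡ 43.
  x = λ² - 38 - 7 = 1849 - 45 ≡ 18; y = λ·(38 - 18) - 6 ≡ 8. → (18, 8)
6G: (18, 8) + (7, 36). λ = (36 - 8)/(7 - 18) ≡ 28/36 mod 47. 36⁻¹ ≡ 17 (mod 47) since 36·17 = 612 ≡ 1, so λ ≡ 6.
  x = λ² - 18 - 7 = 36 - 25 ≡ 11; y = λ·(18 - 11) - 8 ≡ 34. → (11, 34)
7G: (11, 34) + (7, 36). λ = (36 - 34)/(7 - 11) ≡ 2/43 mod 47. 43⁻¹ ≡ 35 (mod 47), so λ ≡ 23.
  x = λ² - 11 - 7 = 529 - 18 ≡ 41; y = λ·(11 - 41) - 34 ≡ 28. → (41, 28)

(41, 28)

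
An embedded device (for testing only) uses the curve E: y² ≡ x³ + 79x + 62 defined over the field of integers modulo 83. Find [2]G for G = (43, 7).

tangent at (43, 7): λ = (3·43² + 79)/(2·7) ≡ 65/14. 14⁻¹ ≡ 6 (mod 83), so λ ≡ 65·6 ≡ 58.
  x = λ² - 43 - 43 = 3364 - 86 ≡ 41; y = λ·(43 - 41) - 7 ≡ 26. → (41, 26)

(41, 26)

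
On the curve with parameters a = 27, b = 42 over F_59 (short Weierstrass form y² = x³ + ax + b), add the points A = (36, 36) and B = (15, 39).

(2, 35)

(36, 36) + (15, 39). λ = (39 - 36)/(15 - 36) ≡ 3/38 mod 59. 38⁻¹ ≡ 14 (mod 59), so λ ≡ 42.
  x = λ² - 36 - 15 = 1764 - 51 ≡ 2; y = λ·(36 - 2) - 36 ≡ 35. → (2, 35)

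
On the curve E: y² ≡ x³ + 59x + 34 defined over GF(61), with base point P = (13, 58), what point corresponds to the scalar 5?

Repeated addition: build up to 5P.
2P: tangent at (13, 58): λ = (3·13² + 59)/(2·58) ≡ 17/55. 55⁻¹ ≡ 10 (mod 61), so λ ≡ 17·10 ≡ 48.
  x = λ² - 13 - 13 = 2304 - 26 ≡ 21; y = λ·(13 - 21) - 58 ≡ 46. → (21, 46)
3P: (21, 46) + (13, 58). λ = (58 - 46)/(13 - 21) ≡ 12/53 mod 61. 53⁻¹ ≡ 38 (mod 61), so λ ≡ 29.
  x = λ² - 21 - 13 = 841 - 34 ≡ 14; y = λ·(21 - 14) - 46 ≡ 35. → (14, 35)
4P: (14, 35) + (13, 58). λ = (58 - 35)/(13 - 14) ≡ 23/60 mod 61. 60⁻¹ ≡ 60 (mod 61) since 60·60 = 3600 ≡ 1, so λ ≡ 38.
  x = λ² - 14 - 13 = 1444 - 27 ≡ 14; y = λ·(14 - 14) - 35 ≡ 26. → (14, 26)
5P: (14, 26) + (13, 58). λ = (58 - 26)/(13 - 14) ≡ 32/60 mod 61. 60⁻¹ ≡ 60 (mod 61), so λ ≡ 29.
  x = λ² - 14 - 13 = 841 - 27 ≡ 21; y = λ·(14 - 21) - 26 ≡ 15. → (21, 15)

(21, 15)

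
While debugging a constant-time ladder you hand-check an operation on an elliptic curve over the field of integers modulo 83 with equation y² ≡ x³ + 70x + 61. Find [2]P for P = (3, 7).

tangent at (3, 7): λ = (3·3² + 70)/(2·7) ≡ 14/14. 14⁻¹ ≡ 6 (mod 83), so λ ≡ 14·6 ≡ 1.
  x = λ² - 3 - 3 = 1 - 6 ≡ 78; y = λ·(3 - 78) - 7 ≡ 1. → (78, 1)

(78, 1)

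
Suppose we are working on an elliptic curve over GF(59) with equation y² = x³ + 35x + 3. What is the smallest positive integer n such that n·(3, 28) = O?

2P: tangent at (3, 28): λ = (3·3² + 35)/(2·28) ≡ 3/56. 56⁻¹ ≡ 39 (mod 59) since 56·39 = 2184 ≡ 1, so λ ≡ 3·39 ≡ 58.
  x = λ² - 3 - 3 = 3364 - 6 ≡ 54; y = λ·(3 - 54) - 28 ≡ 23. → (54, 23)
3P: (54, 23) + (3, 28). λ = (28 - 23)/(3 - 54) ≡ 5/8 mod 59. 8⁻¹ ≡ 37 (mod 59), so λ ≡ 8.
  x = λ² - 54 - 3 = 64 - 57 ≡ 7; y = λ·(54 - 7) - 23 ≡ 58. → (7, 58)
4P: (7, 58) + (3, 28). λ = (28 - 58)/(3 - 7) ≡ 29/55 mod 59. 55⁻¹ ≡ 44 (mod 59), so λ ≡ 37.
  x = λ² - 7 - 3 = 1369 - 10 ≡ 2; y = λ·(7 - 2) - 58 ≡ 9. → (2, 9)
5P: (2, 9) + (3, 28). λ = (28 - 9)/(3 - 2) ≡ 19/1 mod 59. 1⁻¹ ≡ 1 (mod 59), so λ ≡ 19.
  x = λ² - 2 - 3 = 361 - 5 ≡ 2; y = λ·(2 - 2) - 9 ≡ 50. → (2, 50)
6P: (2, 50) + (3, 28). λ = (28 - 50)/(3 - 2) ≡ 37/1 mod 59. 1⁻¹ ≡ 1 (mod 59), so λ ≡ 37.
  x = λ² - 2 - 3 = 1369 - 5 ≡ 7; y = λ·(2 - 7) - 50 ≡ 1. → (7, 1)
7P: (7, 1) + (3, 28). λ = (28 - 1)/(3 - 7) ≡ 27/55 mod 59. 55⁻¹ ≡ 44 (mod 59) since 55·44 = 2420 ≡ 1, so λ ≡ 8.
  x = λ² - 7 - 3 = 64 - 10 ≡ 54; y = λ·(7 - 54) - 1 ≡ 36. → (54, 36)
8P: (54, 36) + (3, 28). λ = (28 - 36)/(3 - 54) ≡ 51/8 mod 59. 8⁻¹ ≡ 37 (mod 59) since 8·37 = 296 ≡ 1, so λ ≡ 58.
  x = λ² - 54 - 3 = 3364 - 57 ≡ 3; y = λ·(54 - 3) - 36 ≡ 31. → (3, 31)
9P: (3, 31) + (3, 28): same x and y₁ ≡ -y₂, so the sum is O.
9P = O, so the order is 9.

9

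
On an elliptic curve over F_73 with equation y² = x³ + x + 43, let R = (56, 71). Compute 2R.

(38, 38)

tangent at (56, 71): λ = (3·56² + 1)/(2·71) ≡ 65/69. 69⁻¹ ≡ 18 (mod 73), so λ ≡ 65·18 ≡ 2.
  x = λ² - 56 - 56 = 4 - 112 ≡ 38; y = λ·(56 - 38) - 71 ≡ 38. → (38, 38)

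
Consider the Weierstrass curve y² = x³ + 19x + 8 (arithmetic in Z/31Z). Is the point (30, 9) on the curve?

yes

y² = 9² ≡ 19; x³ + 19x + 8 = 27578 ≡ 19 (mod 31). 19 = 19.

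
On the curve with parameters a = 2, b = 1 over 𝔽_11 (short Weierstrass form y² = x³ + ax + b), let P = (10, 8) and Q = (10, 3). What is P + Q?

O

The two points share x = 10 and their y-coordinates satisfy 8 + 3 ≡ 0 (mod 11), so they are inverses. Their sum is 𝒪.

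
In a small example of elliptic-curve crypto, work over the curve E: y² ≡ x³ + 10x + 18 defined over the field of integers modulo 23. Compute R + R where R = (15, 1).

(5, 20)

tangent at (15, 1): λ = (3·15² + 10)/(2·1) ≡ 18/2. 2⁻¹ ≡ 12 (mod 23), so λ ≡ 18·12 ≡ 9.
  x = λ² - 15 - 15 = 81 - 30 ≡ 5; y = λ·(15 - 5) - 1 ≡ 20. → (5, 20)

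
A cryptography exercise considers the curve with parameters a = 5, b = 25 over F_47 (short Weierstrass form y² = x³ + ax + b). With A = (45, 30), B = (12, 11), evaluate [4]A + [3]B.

First 4A:
Repeated addition: build up to 4A.
2A: tangent at (45, 30): λ = (3·45² + 5)/(2·30) ≡ 17/13. 13⁻¹ ≡ 29 (mod 47) since 13·29 = 377 ≡ 1, so λ ≡ 17·29 ≡ 23.
  x = λ² - 45 - 45 = 529 - 90 ≡ 16; y = λ·(45 - 16) - 30 ≡ 26. → (16, 26)
3A: (16, 26) + (45, 30). λ = (30 - 26)/(45 - 16) ≡ 4/29 mod 47. 29⁻¹ ≡ 13 (mod 47), so λ ≡ 5.
  x = λ² - 16 - 45 = 25 - 61 ≡ 11; y = λ·(16 - 11) - 26 ≡ 46. → (11, 46)
4A: (11, 46) + (45, 30). λ = (30 - 46)/(45 - 11) ≡ 31/34 mod 47. 34⁻¹ ≡ 18 (mod 47), so λ ≡ 41.
  x = λ² - 11 - 45 = 1681 - 56 ≡ 27; y = λ·(11 - 27) - 46 ≡ 3. → (27, 3)
4A = (27, 3).
Next 3B:
Repeated addition: build up to 3B.
2B: tangent at (12, 11): λ = (3·12² + 5)/(2·11) ≡ 14/22. 22⁻¹ ≡ 15 (mod 47), so λ ≡ 14·15 ≡ 22.
  x = λ² - 12 - 12 = 484 - 24 ≡ 37; y = λ·(12 - 37) - 11 ≡ 3. → (37, 3)
3B: (37, 3) + (12, 11). λ = (11 - 3)/(12 - 37) ≡ 8/22 mod 47. 22⁻¹ ≡ 15 (mod 47) since 22·15 = 330 ≡ 1, so λ ≡ 26.
  x = λ² - 37 - 12 = 676 - 49 ≡ 16; y = λ·(37 - 16) - 3 ≡ 26. → (16, 26)
3B = (16, 26).
Finally 4A + 3B:
(27, 3) + (16, 26). λ = (26 - 3)/(16 - 27) ≡ 23/36 mod 47. 36⁻¹ ≡ 17 (mod 47) since 36·17 = 612 ≡ 1, so λ ≡ 15.
  x = λ² - 27 - 16 = 225 - 43 ≡ 41; y = λ·(27 - 41) - 3 ≡ 22. → (41, 22)

(41, 22)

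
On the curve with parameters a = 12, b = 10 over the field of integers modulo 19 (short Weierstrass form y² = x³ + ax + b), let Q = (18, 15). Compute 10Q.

Double-and-add on 10 = (1010)₂. Start with Q = (18, 15) for the leading 1-bit.
double: tangent at (18, 15): λ = (3·18² + 12)/(2·15) ≡ 15/11. 11⁻¹ ≡ 7 (mod 19), so λ ≡ 15·7 ≡ 10.
  x = λ² - 18 - 18 = 100 - 36 ≡ 7; y = λ·(18 - 7) - 15 ≡ 0. → (7, 0)
double: (7, 0) + (7, 0): same x and y₁ ≡ -y₂, so the sum is ∞.
add Q: ∞ + (18, 15) = (18, 15) (identity).
double: tangent at (18, 15): λ = (3·18² + 12)/(2·15) ≡ 15/11. 11⁻¹ ≡ 7 (mod 19) since 11·7 = 77 ≡ 1, so λ ≡ 15·7 ≡ 10.
  x = λ² - 18 - 18 = 100 - 36 ≡ 7; y = λ·(18 - 7) - 15 ≡ 0. → (7, 0)

(7, 0)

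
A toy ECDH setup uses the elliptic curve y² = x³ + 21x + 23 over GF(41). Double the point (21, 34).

(31, 24)

tangent at (21, 34): λ = (3·21² + 21)/(2·34) ≡ 32/27. 27⁻¹ ≡ 38 (mod 41) since 27·38 = 1026 ≡ 1, so λ ≡ 32·38 ≡ 27.
  x = λ² - 21 - 21 = 729 - 42 ≡ 31; y = λ·(21 - 31) - 34 ≡ 24. → (31, 24)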